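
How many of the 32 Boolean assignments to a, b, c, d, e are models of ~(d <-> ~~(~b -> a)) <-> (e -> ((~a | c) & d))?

14

Initial set: {(~(d <-> ~~(~b -> a)) <-> (e -> ((~a | c) & d)))}.
(~(d <-> ~~(~b -> a)) <-> (e -> ((~a | c) & d))): β-rule — branch into ~(d <-> ~~(~b -> a)), (e -> ((~a | c) & d))  //  ~~(d <-> ~~(~b -> a)), ~(e -> ((~a | c) & d)).
  branch 1 (add ~(d <-> ~~(~b -> a)), (e -> ((~a | c) & d))):
    ~(d <-> ~~(~b -> a)): β-rule — branch into d, ~~~(~b -> a)  //  ~d, ~~(~b -> a).
      branch 1.1 (add d, ~~~(~b -> a)):
        ~~~(~b -> a): drop double negation, giving ~(~b -> a).
        ~(~b -> a): α-rule — add ~b, ~a.
        (e -> ((~a | c) & d)): β-rule — branch into ~e  //  ((~a | c) & d).
          branch 1.1.1 (add ~e):
            ○ open, literals {a=F, b=F, d=T, e=F}.
          branch 1.1.2 (add ((~a | c) & d)):
            ((~a | c) & d): α-rule — add (~a | c), d.
            (~a | c): β-rule — branch into ~a  //  c.
              branch 1.1.2.1 (add ~a):
                ○ open, literals {a=F, b=F, d=T}.
              branch 1.1.2.2 (add c):
                ○ open, literals {a=F, b=F, c=T, d=T}.
      branch 1.2 (add ~d, ~~(~b -> a)):
        ~~(~b -> a): drop double negation, giving (~b -> a).
        (e -> ((~a | c) & d)): β-rule — branch into ~e  //  ((~a | c) & d).
          branch 1.2.1 (add ~e):
            (~b -> a): β-rule — branch into ~~b  //  a.
              branch 1.2.1.1 (add ~~b):
                ○ open, literals {b=T, d=F, e=F}.
              branch 1.2.1.2 (add a):
                ○ open, literals {a=T, d=F, e=F}.
          branch 1.2.2 (add ((~a | c) & d)):
            ((~a | c) & d): α-rule — add (~a | c), d.
            × closes — contains both d and ~d.
  branch 2 (add ~~(d <-> ~~(~b -> a)), ~(e -> ((~a | c) & d))):
    ~(e -> ((~a | c) & d)): α-rule — add e, ~((~a | c) & d).
    ~~(d <-> ~~(~b -> a)): β-rule — branch into d, ~~(~b -> a)  //  ~d, ~~~(~b -> a).
      branch 2.1 (add d, ~~(~b -> a)):
        ~~(~b -> a): drop double negation, giving (~b -> a).
        ~((~a | c) & d): β-rule — branch into ~(~a | c)  //  ~d.
          branch 2.1.1 (add ~(~a | c)):
            ~(~a | c): α-rule — add ~~a, ~c.
            (~b -> a): β-rule — branch into ~~b  //  a.
              branch 2.1.1.1 (add ~~b):
                ○ open, literals {a=T, b=T, c=F, d=T, e=T}.
              branch 2.1.1.2 (add a):
                ○ open, literals {a=T, c=F, d=T, e=T}.
          branch 2.1.2 (add ~d):
            × closes — contains both d and ~d.
      branch 2.2 (add ~d, ~~~(~b -> a)):
        ~~~(~b -> a): drop double negation, giving ~(~b -> a).
        ~(~b -> a): α-rule — add ~b, ~a.
        ~((~a | c) & d): β-rule — branch into ~(~a | c)  //  ~d.
          branch 2.2.1 (add ~(~a | c)):
            ~(~a | c): α-rule — add ~~a, ~c.
            × closes — contains both a and ~a.
          branch 2.2.2 (add ~d):
            ○ open, literals {a=F, b=F, d=F, e=T}.
3 branches closed, 8 open.
Each open branch fixes some atoms; the unmentioned ones are free. Counting distinct full assignments: branch {a=F, b=F, d=T, e=F} (c) contributes 2 new; branch {a=F, b=F, d=T} (c, e) contributes 2 new; branch {a=F, b=F, c=T, d=T} (e) contributes 0 new; branch {b=T, d=F, e=F} (a, c) contributes 4 new; branch {a=T, d=F, e=F} (b, c) contributes 2 new; branch {a=T, b=T, c=F, d=T, e=T} (none free) contributes 1 new; branch {a=T, c=F, d=T, e=T} (b) contributes 1 new; branch {a=F, b=F, d=F, e=T} (c) contributes 2 new. Total: 14.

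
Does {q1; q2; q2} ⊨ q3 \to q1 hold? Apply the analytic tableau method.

Yes

Initial set: {q1; q2; q2; \lnot (q3 \to q1)}.
\lnot (q3 \to q1): α-rule — add q3, \lnot q1.
× closes — contains both q1 and \lnot q1.
All 1 branch closes.
Every branch closed, so the premises entail the conclusion.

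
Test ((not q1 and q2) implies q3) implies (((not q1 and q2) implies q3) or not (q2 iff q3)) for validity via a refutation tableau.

Valid

Assume the negation and expand:
Initial set: {not (((not q1 and q2) implies q3) implies (((not q1 and q2) implies q3) or not (q2 iff q3)))}.
not (((not q1 and q2) implies q3) implies (((not q1 and q2) implies q3) or not (q2 iff q3))): α-rule — add ((not q1 and q2) implies q3), not (((not q1 and q2) implies q3) or not (q2 iff q3)).
not (((not q1 and q2) implies q3) or not (q2 iff q3)): α-rule — add not ((not q1 and q2) implies q3), not not (q2 iff q3).
not ((not q1 and q2) implies q3): α-rule — add (not q1 and q2), not q3.
(not q1 and q2): α-rule — add not q1, q2.
((not q1 and q2) implies q3): β-rule — branch into not (not q1 and q2)  //  q3.
  branch 1 (add not (not q1 and q2)):
    not not (q2 iff q3): β-rule — branch into q2, q3  //  not q2, not q3.
      branch 1.1 (add q2, q3):
        × closes — contains both q3 and not q3.
      branch 1.2 (add not q2, not q3):
        × closes — contains both q2 and not q2.
  branch 2 (add q3):
    × closes — contains both q3 and not q3.
All 3 branches close.
Every branch closed, so the negation is unsatisfiable and the formula is valid.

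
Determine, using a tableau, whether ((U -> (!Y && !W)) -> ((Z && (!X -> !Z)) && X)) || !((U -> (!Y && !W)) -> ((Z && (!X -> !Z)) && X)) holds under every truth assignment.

Assume the negation and expand:
Initial set: {!(((U -> (!Y && !W)) -> ((Z && (!X -> !Z)) && X)) || !((U -> (!Y && !W)) -> ((Z && (!X -> !Z)) && X)))}.
!(((U -> (!Y && !W)) -> ((Z && (!X -> !Z)) && X)) || !((U -> (!Y && !W)) -> ((Z && (!X -> !Z)) && X))): α-rule — add !((U -> (!Y && !W)) -> ((Z && (!X -> !Z)) && X)), !!((U -> (!Y && !W)) -> ((Z && (!X -> !Z)) && X)).
!((U -> (!Y && !W)) -> ((Z && (!X -> !Z)) && X)): α-rule — add (U -> (!Y && !W)), !((Z && (!X -> !Z)) && X).
!!((U -> (!Y && !W)) -> ((Z && (!X -> !Z)) && X)): β-rule — branch into !(U -> (!Y && !W))  //  ((Z && (!X -> !Z)) && X).
  branch 1 (add !(U -> (!Y && !W))):
    !(U -> (!Y && !W)): α-rule — add U, !(!Y && !W).
    (U -> (!Y && !W)): β-rule — branch into !U  //  (!Y && !W).
      branch 1.1 (add !U):
        × closes — contains both U and !U.
      branch 1.2 (add (!Y && !W)):
        (!Y && !W): α-rule — add !Y, !W.
        !((Z && (!X -> !Z)) && X): β-rule — branch into !(Z && (!X -> !Z))  //  !X.
          branch 1.2.1 (add !(Z && (!X -> !Z))):
            !(!Y && !W): β-rule — branch into !!Y  //  !!W.
              branch 1.2.1.1 (add !!Y):
                × closes — contains both Y and !Y.
              branch 1.2.1.2 (add !!W):
                × closes — contains both W and !W.
          branch 1.2.2 (add !X):
            !(!Y && !W): β-rule — branch into !!Y  //  !!W.
              branch 1.2.2.1 (add !!Y):
                × closes — contains both Y and !Y.
              branch 1.2.2.2 (add !!W):
                × closes — contains both W and !W.
  branch 2 (add ((Z && (!X -> !Z)) && X)):
    ((Z && (!X -> !Z)) && X): α-rule — add (Z && (!X -> !Z)), X.
    (Z && (!X -> !Z)): α-rule — add Z, (!X -> !Z).
    (U -> (!Y && !W)): β-rule — branch into !U  //  (!Y && !W).
      branch 2.1 (add !U):
        !((Z && (!X -> !Z)) && X): β-rule — branch into !(Z && (!X -> !Z))  //  !X.
          branch 2.1.1 (add !(Z && (!X -> !Z))):
            (!X -> !Z): β-rule — branch into !!X  //  !Z.
              branch 2.1.1.1 (add !!X):
                !(Z && (!X -> !Z)): β-rule — branch into !Z  //  !(!X -> !Z).
                  branch 2.1.1.1.1 (add !Z):
                    × closes — contains both Z and !Z.
                  branch 2.1.1.1.2 (add !(!X -> !Z)):
                    !(!X -> !Z): α-rule — add !X, !!Z.
                    × closes — contains both X and !X.
              branch 2.1.1.2 (add !Z):
                × closes — contains both Z and !Z.
          branch 2.1.2 (add !X):
            × closes — contains both X and !X.
      branch 2.2 (add (!Y && !W)):
        (!Y && !W): α-rule — add !Y, !W.
        !((Z && (!X -> !Z)) && X): β-rule — branch into !(Z && (!X -> !Z))  //  !X.
          branch 2.2.1 (add !(Z && (!X -> !Z))):
            (!X -> !Z): β-rule — branch into !!X  //  !Z.
              branch 2.2.1.1 (add !!X):
                !(Z && (!X -> !Z)): β-rule — branch into !Z  //  !(!X -> !Z).
                  branch 2.2.1.1.1 (add !Z):
                    × closes — contains both Z and !Z.
                  branch 2.2.1.1.2 (add !(!X -> !Z)):
                    !(!X -> !Z): α-rule — add !X, !!Z.
                    × closes — contains both X and !X.
              branch 2.2.1.2 (add !Z):
                × closes — contains both Z and !Z.
          branch 2.2.2 (add !X):
            × closes — contains both X and !X.
All 13 branches close.
Every branch closed, so the negation is unsatisfiable and the formula is valid.

Valid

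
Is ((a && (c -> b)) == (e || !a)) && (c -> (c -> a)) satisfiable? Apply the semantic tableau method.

Satisfiable

Initial set: {(((a && (c -> b)) == (e || !a)) && (c -> (c -> a)))}.
(((a && (c -> b)) == (e || !a)) && (c -> (c -> a))): α-rule — add ((a && (c -> b)) == (e || !a)), (c -> (c -> a)).
((a && (c -> b)) == (e || !a)): β-rule — branch into (a && (c -> b)), (e || !a)  //  !(a && (c -> b)), !(e || !a).
  branch 1 (add (a && (c -> b)), (e || !a)):
    (a && (c -> b)): α-rule — add a, (c -> b).
    (c -> (c -> a)): β-rule — branch into !c  //  (c -> a).
      branch 1.1 (add !c):
        (e || !a): β-rule — branch into e  //  !a.
          branch 1.1.1 (add e):
            (c -> b): β-rule — branch into !c  //  b.
              branch 1.1.1.1 (add !c):
                ○ open, literals {a=T, c=F, e=T}.
              branch 1.1.1.2 (add b):
                ○ open, literals {a=T, b=T, c=F, e=T}.
          branch 1.1.2 (add !a):
            × closes — contains both a and !a.
      branch 1.2 (add (c -> a)):
        (e || !a): β-rule — branch into e  //  !a.
          branch 1.2.1 (add e):
            (c -> b): β-rule — branch into !c  //  b.
              branch 1.2.1.1 (add !c):
                (c -> a): β-rule — branch into !c  //  a.
                  branch 1.2.1.1.1 (add !c):
                    ○ open, literals {a=T, c=F, e=T}.
                  branch 1.2.1.1.2 (add a):
                    ○ open, literals {a=T, c=F, e=T}.
              branch 1.2.1.2 (add b):
                (c -> a): β-rule — branch into !c  //  a.
                  branch 1.2.1.2.1 (add !c):
                    ○ open, literals {a=T, b=T, c=F, e=T}.
                  branch 1.2.1.2.2 (add a):
                    ○ open, literals {a=T, b=T, e=T}.
          branch 1.2.2 (add !a):
            × closes — contains both a and !a.
  branch 2 (add !(a && (c -> b)), !(e || !a)):
    !(e || !a): α-rule — add !e, !!a.
    (c -> (c -> a)): β-rule — branch into !c  //  (c -> a).
      branch 2.1 (add !c):
        !(a && (c -> b)): β-rule — branch into !a  //  !(c -> b).
          branch 2.1.1 (add !a):
            × closes — contains both a and !a.
          branch 2.1.2 (add !(c -> b)):
            !(c -> b): α-rule — add c, !b.
            × closes — contains both c and !c.
      branch 2.2 (add (c -> a)):
        !(a && (c -> b)): β-rule — branch into !a  //  !(c -> b).
          branch 2.2.1 (add !a):
            × closes — contains both a and !a.
          branch 2.2.2 (add !(c -> b)):
            !(c -> b): α-rule — add c, !b.
            (c -> a): β-rule — branch into !c  //  a.
              branch 2.2.2.1 (add !c):
                × closes — contains both c and !c.
              branch 2.2.2.2 (add a):
                ○ open, literals {a=T, b=F, c=T, e=F}.
6 branches closed, 7 open.
An open branch gives a satisfying assignment: a=T, c=F, e=T.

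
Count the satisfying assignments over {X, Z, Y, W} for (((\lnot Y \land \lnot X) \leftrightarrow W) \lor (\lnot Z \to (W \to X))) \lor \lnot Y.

15

Initial set: {((((\lnot Y \land \lnot X) \leftrightarrow W) \lor (\lnot Z \to (W \to X))) \lor \lnot Y)}.
((((\lnot Y \land \lnot X) \leftrightarrow W) \lor (\lnot Z \to (W \to X))) \lor \lnot Y): β-rule — branch into (((\lnot Y \land \lnot X) \leftrightarrow W) \lor (\lnot Z \to (W \to X)))  //  \lnot Y.
  branch 1 (add (((\lnot Y \land \lnot X) \leftrightarrow W) \lor (\lnot Z \to (W \to X)))):
    (((\lnot Y \land \lnot X) \leftrightarrow W) \lor (\lnot Z \to (W \to X))): β-rule — branch into ((\lnot Y \land \lnot X) \leftrightarrow W)  //  (\lnot Z \to (W \to X)).
      branch 1.1 (add ((\lnot Y \land \lnot X) \leftrightarrow W)):
        ((\lnot Y \land \lnot X) \leftrightarrow W): β-rule — branch into (\lnot Y \land \lnot X), W  //  \lnot (\lnot Y \land \lnot X), \lnot W.
          branch 1.1.1 (add (\lnot Y \land \lnot X), W):
            (\lnot Y \land \lnot X): α-rule — add \lnot Y, \lnot X.
            ○ open, literals {W=true, X=false, Y=false}.
          branch 1.1.2 (add \lnot (\lnot Y \land \lnot X), \lnot W):
            \lnot (\lnot Y \land \lnot X): β-rule — branch into \lnot \lnot Y  //  \lnot \lnot X.
              branch 1.1.2.1 (add \lnot \lnot Y):
                ○ open, literals {W=false, Y=true}.
              branch 1.1.2.2 (add \lnot \lnot X):
                ○ open, literals {W=false, X=true}.
      branch 1.2 (add (\lnot Z \to (W \to X))):
        (\lnot Z \to (W \to X)): β-rule — branch into \lnot \lnot Z  //  (W \to X).
          branch 1.2.1 (add \lnot \lnot Z):
            ○ open, literals {Z=true}.
          branch 1.2.2 (add (W \to X)):
            (W \to X): β-rule — branch into \lnot W  //  X.
              branch 1.2.2.1 (add \lnot W):
                ○ open, literals {W=false}.
              branch 1.2.2.2 (add X):
                ○ open, literals {X=true}.
  branch 2 (add \lnot Y):
    ○ open, literals {Y=false}.
0 branches closed, 7 open.
Each open branch fixes some atoms; the unmentioned ones are free. Counting distinct full assignments: branch {W=true, X=false, Y=false} (Z) contributes 2 new; branch {W=false, Y=true} (X, Z) contributes 4 new; branch {W=false, X=true} (Z, Y) contributes 2 new; branch {Z=true} (X, Y, W) contributes 4 new; branch {W=false} (X, Z, Y) contributes 1 new; branch {X=true} (Z, Y, W) contributes 2 new; branch {Y=false} (X, Z, W) contributes 0 new. Total: 15.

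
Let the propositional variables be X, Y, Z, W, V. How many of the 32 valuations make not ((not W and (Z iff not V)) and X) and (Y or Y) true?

Initial set: {(not ((not W and (Z iff not V)) and X) and (Y or Y))}.
(not ((not W and (Z iff not V)) and X) and (Y or Y)): α-rule — add not ((not W and (Z iff not V)) and X), (Y or Y).
not ((not W and (Z iff not V)) and X): β-rule — branch into not (not W and (Z iff not V))  //  not X.
  branch 1 (add not (not W and (Z iff not V))):
    (Y or Y): β-rule — branch into Y  //  Y.
      branch 1.1 (add Y):
        not (not W and (Z iff not V)): β-rule — branch into not not W  //  not (Z iff not V).
          branch 1.1.1 (add not not W):
            ○ open, literals {W=1, Y=1}.
          branch 1.1.2 (add not (Z iff not V)):
            not (Z iff not V): β-rule — branch into Z, not not V  //  not Z, not V.
              branch 1.1.2.1 (add Z, not not V):
                ○ open, literals {V=1, Y=1, Z=1}.
              branch 1.1.2.2 (add not Z, not V):
                ○ open, literals {V=0, Y=1, Z=0}.
      branch 1.2 (add Y):
        not (not W and (Z iff not V)): β-rule — branch into not not W  //  not (Z iff not V).
          branch 1.2.1 (add not not W):
            ○ open, literals {W=1, Y=1}.
          branch 1.2.2 (add not (Z iff not V)):
            not (Z iff not V): β-rule — branch into Z, not not V  //  not Z, not V.
              branch 1.2.2.1 (add Z, not not V):
                ○ open, literals {V=1, Y=1, Z=1}.
              branch 1.2.2.2 (add not Z, not V):
                ○ open, literals {V=0, Y=1, Z=0}.
  branch 2 (add not X):
    (Y or Y): β-rule — branch into Y  //  Y.
      branch 2.1 (add Y):
        ○ open, literals {X=0, Y=1}.
      branch 2.2 (add Y):
        ○ open, literals {X=0, Y=1}.
0 branches closed, 8 open.
Each open branch fixes some atoms; the unmentioned ones are free. Counting distinct full assignments: branch {W=1, Y=1} (X, Z, V) contributes 8 new; branch {V=1, Y=1, Z=1} (X, W) contributes 2 new; branch {V=0, Y=1, Z=0} (X, W) contributes 2 new; branch {W=1, Y=1} (X, Z, V) contributes 0 new; branch {V=1, Y=1, Z=1} (X, W) contributes 0 new; branch {V=0, Y=1, Z=0} (X, W) contributes 0 new; branch {X=0, Y=1} (Z, W, V) contributes 2 new; branch {X=0, Y=1} (Z, W, V) contributes 0 new. Total: 14.

14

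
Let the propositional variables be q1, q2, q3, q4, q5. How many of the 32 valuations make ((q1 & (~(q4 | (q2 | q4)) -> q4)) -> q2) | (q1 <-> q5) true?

Initial set: {T (((q1 & (~(q4 | (q2 | q4)) -> q4)) -> q2) | (q1 <-> q5))}.
T (((q1 & (~(q4 | (q2 | q4)) -> q4)) -> q2) | (q1 <-> q5)): β-rule — branch into T ((q1 & (~(q4 | (q2 | q4)) -> q4)) -> q2)  //  T (q1 <-> q5).
  branch 1 (add T ((q1 & (~(q4 | (q2 | q4)) -> q4)) -> q2)):
    T ((q1 & (~(q4 | (q2 | q4)) -> q4)) -> q2): β-rule — branch into F (q1 & (~(q4 | (q2 | q4)) -> q4))  //  T q2.
      branch 1.1 (add F (q1 & (~(q4 | (q2 | q4)) -> q4))):
        F (q1 & (~(q4 | (q2 | q4)) -> q4)): β-rule — branch into F q1  //  F (~(q4 | (q2 | q4)) -> q4).
          branch 1.1.1 (add F q1):
            ○ open, literals {q1=false}.
          branch 1.1.2 (add F (~(q4 | (q2 | q4)) -> q4)):
            F (~(q4 | (q2 | q4)) -> q4): α-rule — add T ~(q4 | (q2 | q4)), F q4.
            T ~(q4 | (q2 | q4)): α-rule — add F q4, F (q2 | q4).
            F (q2 | q4): α-rule — add F q2, F q4.
            ○ open, literals {q2=false, q4=false}.
      branch 1.2 (add T q2):
        ○ open, literals {q2=true}.
  branch 2 (add T (q1 <-> q5)):
    T (q1 <-> q5): β-rule — branch into T q1, T q5  //  F q1, F q5.
      branch 2.1 (add T q1, T q5):
        ○ open, literals {q1=true, q5=true}.
      branch 2.2 (add F q1, F q5):
        ○ open, literals {q1=false, q5=false}.
0 branches closed, 5 open.
Each open branch fixes some atoms; the unmentioned ones are free. Counting distinct full assignments: branch {q1=false} (q2, q3, q4, q5) contributes 16 new; branch {q2=false, q4=false} (q1, q3, q5) contributes 4 new; branch {q2=true} (q1, q3, q4, q5) contributes 8 new; branch {q1=true, q5=true} (q2, q3, q4) contributes 2 new; branch {q1=false, q5=false} (q2, q3, q4) contributes 0 new. Total: 30.

30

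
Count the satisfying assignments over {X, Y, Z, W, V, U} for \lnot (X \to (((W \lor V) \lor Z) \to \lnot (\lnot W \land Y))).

Initial set: {T \lnot (X \to (((W \lor V) \lor Z) \to \lnot (\lnot W \land Y)))}.
T \lnot (X \to (((W \lor V) \lor Z) \to \lnot (\lnot W \land Y))): α-rule — add T X, F (((W \lor V) \lor Z) \to \lnot (\lnot W \land Y)).
F (((W \lor V) \lor Z) \to \lnot (\lnot W \land Y)): α-rule — add T ((W \lor V) \lor Z), F \lnot (\lnot W \land Y).
F \lnot (\lnot W \land Y): α-rule — add T \lnot W, T Y.
T ((W \lor V) \lor Z): β-rule — branch into T (W \lor V)  //  T Z.
  branch 1 (add T (W \lor V)):
    T (W \lor V): β-rule — branch into T W  //  T V.
      branch 1.1 (add T W):
        × closes — contains both W and \lnot W.
      branch 1.2 (add T V):
        ○ open, literals {V=T, W=F, X=T, Y=T}.
  branch 2 (add T Z):
    ○ open, literals {W=F, X=T, Y=T, Z=T}.
1 branch closed, 2 open.
Each open branch fixes some atoms; the unmentioned ones are free. Counting distinct full assignments: branch {V=T, W=F, X=T, Y=T} (Z, U) contributes 4 new; branch {W=F, X=T, Y=T, Z=T} (V, U) contributes 2 new. Total: 6.

6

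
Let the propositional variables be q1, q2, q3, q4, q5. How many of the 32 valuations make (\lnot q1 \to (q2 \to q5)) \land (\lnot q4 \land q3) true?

Initial set: {((\lnot q1 \to (q2 \to q5)) \land (\lnot q4 \land q3))}.
((\lnot q1 \to (q2 \to q5)) \land (\lnot q4 \land q3)): α-rule — add (\lnot q1 \to (q2 \to q5)), (\lnot q4 \land q3).
(\lnot q4 \land q3): α-rule — add \lnot q4, q3.
(\lnot q1 \to (q2 \to q5)): β-rule — branch into \lnot \lnot q1  //  (q2 \to q5).
  branch 1 (add \lnot \lnot q1):
    ○ open, literals {q1=T, q3=T, q4=F}.
  branch 2 (add (q2 \to q5)):
    (q2 \to q5): β-rule — branch into \lnot q2  //  q5.
      branch 2.1 (add \lnot q2):
        ○ open, literals {q2=F, q3=T, q4=F}.
      branch 2.2 (add q5):
        ○ open, literals {q3=T, q4=F, q5=T}.
0 branches closed, 3 open.
Each open branch fixes some atoms; the unmentioned ones are free. Counting distinct full assignments: branch {q1=T, q3=T, q4=F} (q2, q5) contributes 4 new; branch {q2=F, q3=T, q4=F} (q1, q5) contributes 2 new; branch {q3=T, q4=F, q5=T} (q1, q2) contributes 1 new. Total: 7.

7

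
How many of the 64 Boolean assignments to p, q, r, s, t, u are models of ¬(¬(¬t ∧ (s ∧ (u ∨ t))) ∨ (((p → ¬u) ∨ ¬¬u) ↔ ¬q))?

4

Initial set: {T ¬(¬(¬t ∧ (s ∧ (u ∨ t))) ∨ (((p → ¬u) ∨ ¬¬u) ↔ ¬q))}.
T ¬(¬(¬t ∧ (s ∧ (u ∨ t))) ∨ (((p → ¬u) ∨ ¬¬u) ↔ ¬q)): α-rule — add F ¬(¬t ∧ (s ∧ (u ∨ t))), F (((p → ¬u) ∨ ¬¬u) ↔ ¬q).
F ¬(¬t ∧ (s ∧ (u ∨ t))): α-rule — add T ¬t, T (s ∧ (u ∨ t)).
T (s ∧ (u ∨ t)): α-rule — add T s, T (u ∨ t).
F (((p → ¬u) ∨ ¬¬u) ↔ ¬q): β-rule — branch into T ((p → ¬u) ∨ ¬¬u), F ¬q  //  F ((p → ¬u) ∨ ¬¬u), T ¬q.
  branch 1 (add T ((p → ¬u) ∨ ¬¬u), F ¬q):
    T (u ∨ t): β-rule — branch into T u  //  T t.
      branch 1.1 (add T u):
        T ((p → ¬u) ∨ ¬¬u): β-rule — branch into T (p → ¬u)  //  T ¬¬u.
          branch 1.1.1 (add T (p → ¬u)):
            T (p → ¬u): β-rule — branch into F p  //  T ¬u.
              branch 1.1.1.1 (add F p):
                ○ open, literals {p=F, q=T, s=T, t=F, u=T}.
              branch 1.1.1.2 (add T ¬u):
                × closes — contains both u and ¬u.
          branch 1.1.2 (add T ¬¬u):
            T ¬¬u: drop double negation, giving T u.
            ○ open, literals {q=T, s=T, t=F, u=T}.
      branch 1.2 (add T t):
        × closes — contains both t and ¬t.
  branch 2 (add F ((p → ¬u) ∨ ¬¬u), T ¬q):
    F ((p → ¬u) ∨ ¬¬u): α-rule — add F (p → ¬u), F ¬¬u.
    F (p → ¬u): α-rule — add T p, F ¬u.
    F ¬¬u: drop double negation, giving F u.
    × closes — contains both u and ¬u.
3 branches closed, 2 open.
Each open branch fixes some atoms; the unmentioned ones are free. Counting distinct full assignments: branch {p=F, q=T, s=T, t=F, u=T} (r) contributes 2 new; branch {q=T, s=T, t=F, u=T} (p, r) contributes 2 new. Total: 4.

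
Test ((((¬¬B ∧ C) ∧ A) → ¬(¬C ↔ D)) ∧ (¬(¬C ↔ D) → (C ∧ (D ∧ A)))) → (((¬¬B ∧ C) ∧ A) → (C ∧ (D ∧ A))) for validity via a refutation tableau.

Valid

Assume the negation and expand:
Initial set: {F (((((¬¬B ∧ C) ∧ A) → ¬(¬C ↔ D)) ∧ (¬(¬C ↔ D) → (C ∧ (D ∧ A)))) → (((¬¬B ∧ C) ∧ A) → (C ∧ (D ∧ A))))}.
F (((((¬¬B ∧ C) ∧ A) → ¬(¬C ↔ D)) ∧ (¬(¬C ↔ D) → (C ∧ (D ∧ A)))) → (((¬¬B ∧ C) ∧ A) → (C ∧ (D ∧ A)))): α-rule — add T ((((¬¬B ∧ C) ∧ A) → ¬(¬C ↔ D)) ∧ (¬(¬C ↔ D) → (C ∧ (D ∧ A)))), F (((¬¬B ∧ C) ∧ A) → (C ∧ (D ∧ A))).
T ((((¬¬B ∧ C) ∧ A) → ¬(¬C ↔ D)) ∧ (¬(¬C ↔ D) → (C ∧ (D ∧ A)))): α-rule — add T (((¬¬B ∧ C) ∧ A) → ¬(¬C ↔ D)), T (¬(¬C ↔ D) → (C ∧ (D ∧ A))).
F (((¬¬B ∧ C) ∧ A) → (C ∧ (D ∧ A))): α-rule — add T ((¬¬B ∧ C) ∧ A), F (C ∧ (D ∧ A)).
T ((¬¬B ∧ C) ∧ A): α-rule — add T (¬¬B ∧ C), T A.
T (¬¬B ∧ C): α-rule — add T ¬¬B, T C.
T ¬¬B: drop double negation, giving T B.
T (((¬¬B ∧ C) ∧ A) → ¬(¬C ↔ D)): β-rule — branch into F ((¬¬B ∧ C) ∧ A)  //  T ¬(¬C ↔ D).
  branch 1 (add F ((¬¬B ∧ C) ∧ A)):
    T (¬(¬C ↔ D) → (C ∧ (D ∧ A))): β-rule — branch into F ¬(¬C ↔ D)  //  T (C ∧ (D ∧ A)).
      branch 1.1 (add F ¬(¬C ↔ D)):
        F (C ∧ (D ∧ A)): β-rule — branch into F C  //  F (D ∧ A).
          branch 1.1.1 (add F C):
            × closes — contains both C and ¬C.
          branch 1.1.2 (add F (D ∧ A)):
            F ((¬¬B ∧ C) ∧ A): β-rule — branch into F (¬¬B ∧ C)  //  F A.
              branch 1.1.2.1 (add F (¬¬B ∧ C)):
                F ¬(¬C ↔ D): β-rule — branch into T ¬C, T D  //  F ¬C, F D.
                  branch 1.1.2.1.1 (add T ¬C, T D):
                    × closes — contains both C and ¬C.
                  branch 1.1.2.1.2 (add F ¬C, F D):
                    F (D ∧ A): β-rule — branch into F D  //  F A.
                      branch 1.1.2.1.2.1 (add F D):
                        F (¬¬B ∧ C): β-rule — branch into F ¬¬B  //  F C.
                          branch 1.1.2.1.2.1.1 (add F ¬¬B):
                            F ¬¬B: drop double negation, giving F B.
                            × closes — contains both B and ¬B.
                          branch 1.1.2.1.2.1.2 (add F C):
                            × closes — contains both C and ¬C.
                      branch 1.1.2.1.2.2 (add F A):
                        × closes — contains both A and ¬A.
              branch 1.1.2.2 (add F A):
                × closes — contains both A and ¬A.
      branch 1.2 (add T (C ∧ (D ∧ A))):
        T (C ∧ (D ∧ A)): α-rule — add T C, T (D ∧ A).
        T (D ∧ A): α-rule — add T D, T A.
        F (C ∧ (D ∧ A)): β-rule — branch into F C  //  F (D ∧ A).
          branch 1.2.1 (add F C):
            × closes — contains both C and ¬C.
          branch 1.2.2 (add F (D ∧ A)):
            F ((¬¬B ∧ C) ∧ A): β-rule — branch into F (¬¬B ∧ C)  //  F A.
              branch 1.2.2.1 (add F (¬¬B ∧ C)):
                F (D ∧ A): β-rule — branch into F D  //  F A.
                  branch 1.2.2.1.1 (add F D):
                    × closes — contains both D and ¬D.
                  branch 1.2.2.1.2 (add F A):
                    × closes — contains both A and ¬A.
              branch 1.2.2.2 (add F A):
                × closes — contains both A and ¬A.
  branch 2 (add T ¬(¬C ↔ D)):
    T (¬(¬C ↔ D) → (C ∧ (D ∧ A))): β-rule — branch into F ¬(¬C ↔ D)  //  T (C ∧ (D ∧ A)).
      branch 2.1 (add F ¬(¬C ↔ D)):
        F (C ∧ (D ∧ A)): β-rule — branch into F C  //  F (D ∧ A).
          branch 2.1.1 (add F C):
            × closes — contains both C and ¬C.
          branch 2.1.2 (add F (D ∧ A)):
            T ¬(¬C ↔ D): β-rule — branch into T ¬C, F D  //  F ¬C, T D.
              branch 2.1.2.1 (add T ¬C, F D):
                × closes — contains both C and ¬C.
              branch 2.1.2.2 (add F ¬C, T D):
                F ¬(¬C ↔ D): β-rule — branch into T ¬C, T D  //  F ¬C, F D.
                  branch 2.1.2.2.1 (add T ¬C, T D):
                    × closes — contains both C and ¬C.
                  branch 2.1.2.2.2 (add F ¬C, F D):
                    × closes — contains both D and ¬D.
      branch 2.2 (add T (C ∧ (D ∧ A))):
        T (C ∧ (D ∧ A)): α-rule — add T C, T (D ∧ A).
        T (D ∧ A): α-rule — add T D, T A.
        F (C ∧ (D ∧ A)): β-rule — branch into F C  //  F (D ∧ A).
          branch 2.2.1 (add F C):
            × closes — contains both C and ¬C.
          branch 2.2.2 (add F (D ∧ A)):
            T ¬(¬C ↔ D): β-rule — branch into T ¬C, F D  //  F ¬C, T D.
              branch 2.2.2.1 (add T ¬C, F D):
                × closes — contains both C and ¬C.
              branch 2.2.2.2 (add F ¬C, T D):
                F (D ∧ A): β-rule — branch into F D  //  F A.
                  branch 2.2.2.2.1 (add F D):
                    × closes — contains both D and ¬D.
                  branch 2.2.2.2.2 (add F A):
                    × closes — contains both A and ¬A.
All 18 branches close.
Every branch closed, so the negation is unsatisfiable and the formula is valid.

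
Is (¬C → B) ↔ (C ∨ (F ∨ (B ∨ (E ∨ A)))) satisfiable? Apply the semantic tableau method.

Initial set: {((¬C → B) ↔ (C ∨ (F ∨ (B ∨ (E ∨ A)))))}.
((¬C → B) ↔ (C ∨ (F ∨ (B ∨ (E ∨ A))))): β-rule — branch into (¬C → B), (C ∨ (F ∨ (B ∨ (E ∨ A))))  //  ¬(¬C → B), ¬(C ∨ (F ∨ (B ∨ (E ∨ A)))).
  branch 1 (add (¬C → B), (C ∨ (F ∨ (B ∨ (E ∨ A))))):
    (¬C → B): β-rule — branch into ¬¬C  //  B.
      branch 1.1 (add ¬¬C):
        (C ∨ (F ∨ (B ∨ (E ∨ A)))): β-rule — branch into C  //  (F ∨ (B ∨ (E ∨ A))).
          branch 1.1.1 (add C):
            ○ open, literals {C=1}.
          branch 1.1.2 (add (F ∨ (B ∨ (E ∨ A)))):
            (F ∨ (B ∨ (E ∨ A))): β-rule — branch into F  //  (B ∨ (E ∨ A)).
              branch 1.1.2.1 (add F):
                ○ open, literals {C=1, F=1}.
              branch 1.1.2.2 (add (B ∨ (E ∨ A))):
                (B ∨ (E ∨ A)): β-rule — branch into B  //  (E ∨ A).
                  branch 1.1.2.2.1 (add B):
                    ○ open, literals {B=1, C=1}.
                  branch 1.1.2.2.2 (add (E ∨ A)):
                    (E ∨ A): β-rule — branch into E  //  A.
                      branch 1.1.2.2.2.1 (add E):
                        ○ open, literals {C=1, E=1}.
                      branch 1.1.2.2.2.2 (add A):
                        ○ open, literals {A=1, C=1}.
      branch 1.2 (add B):
        (C ∨ (F ∨ (B ∨ (E ∨ A)))): β-rule — branch into C  //  (F ∨ (B ∨ (E ∨ A))).
          branch 1.2.1 (add C):
            ○ open, literals {B=1, C=1}.
          branch 1.2.2 (add (F ∨ (B ∨ (E ∨ A)))):
            (F ∨ (B ∨ (E ∨ A))): β-rule — branch into F  //  (B ∨ (E ∨ A)).
              branch 1.2.2.1 (add F):
                ○ open, literals {B=1, F=1}.
              branch 1.2.2.2 (add (B ∨ (E ∨ A))):
                (B ∨ (E ∨ A)): β-rule — branch into B  //  (E ∨ A).
                  branch 1.2.2.2.1 (add B):
                    ○ open, literals {B=1}.
                  branch 1.2.2.2.2 (add (E ∨ A)):
                    (E ∨ A): β-rule — branch into E  //  A.
                      branch 1.2.2.2.2.1 (add E):
                        ○ open, literals {B=1, E=1}.
                      branch 1.2.2.2.2.2 (add A):
                        ○ open, literals {A=1, B=1}.
  branch 2 (add ¬(¬C → B), ¬(C ∨ (F ∨ (B ∨ (E ∨ A))))):
    ¬(¬C → B): α-rule — add ¬C, ¬B.
    ¬(C ∨ (F ∨ (B ∨ (E ∨ A)))): α-rule — add ¬C, ¬(F ∨ (B ∨ (E ∨ A))).
    ¬(F ∨ (B ∨ (E ∨ A))): α-rule — add ¬F, ¬(B ∨ (E ∨ A)).
    ¬(B ∨ (E ∨ A)): α-rule — add ¬B, ¬(E ∨ A).
    ¬(E ∨ A): α-rule — add ¬E, ¬A.
    ○ open, literals {A=0, B=0, C=0, E=0, F=0}.
0 branches closed, 11 open.
An open branch gives a satisfying assignment: C=1.

Satisfiable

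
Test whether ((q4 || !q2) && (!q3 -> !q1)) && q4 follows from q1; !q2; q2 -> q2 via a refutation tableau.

No

Initial set: {q1; !q2; (q2 -> q2); !(((q4 || !q2) && (!q3 -> !q1)) && q4)}.
(q2 -> q2): β-rule — branch into !q2  //  q2.
  branch 1 (add !q2):
    !(((q4 || !q2) && (!q3 -> !q1)) && q4): β-rule — branch into !((q4 || !q2) && (!q3 -> !q1))  //  !q4.
      branch 1.1 (add !((q4 || !q2) && (!q3 -> !q1))):
        !((q4 || !q2) && (!q3 -> !q1)): β-rule — branch into !(q4 || !q2)  //  !(!q3 -> !q1).
          branch 1.1.1 (add !(q4 || !q2)):
            !(q4 || !q2): α-rule — add !q4, !!q2.
            × closes — contains both q2 and !q2.
          branch 1.1.2 (add !(!q3 -> !q1)):
            !(!q3 -> !q1): α-rule — add !q3, !!q1.
            ○ open, literals {q1=true, q2=false, q3=false}.
      branch 1.2 (add !q4):
        ○ open, literals {q1=true, q2=false, q4=false}.
  branch 2 (add q2):
    × closes — contains both q2 and !q2.
2 branches closed, 2 open.
An open branch gives a countermodel: q1=true, q2=false, q3=false (unmentioned atoms arbitrary); the premises hold there but the conclusion fails.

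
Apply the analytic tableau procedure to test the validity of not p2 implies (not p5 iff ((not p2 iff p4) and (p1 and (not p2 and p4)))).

Assume the negation and expand:
Initial set: {not (not p2 implies (not p5 iff ((not p2 iff p4) and (p1 and (not p2 and p4)))))}.
not (not p2 implies (not p5 iff ((not p2 iff p4) and (p1 and (not p2 and p4))))): α-rule — add not p2, not (not p5 iff ((not p2 iff p4) and (p1 and (not p2 and p4)))).
not (not p5 iff ((not p2 iff p4) and (p1 and (not p2 and p4)))): β-rule — branch into not p5, not ((not p2 iff p4) and (p1 and (not p2 and p4)))  //  not not p5, ((not p2 iff p4) and (p1 and (not p2 and p4))).
  branch 1 (add not p5, not ((not p2 iff p4) and (p1 and (not p2 and p4)))):
    not ((not p2 iff p4) and (p1 and (not p2 and p4))): β-rule — branch into not (not p2 iff p4)  //  not (p1 and (not p2 and p4)).
      branch 1.1 (add not (not p2 iff p4)):
        not (not p2 iff p4): β-rule — branch into not p2, not p4  //  not not p2, p4.
          branch 1.1.1 (add not p2, not p4):
            ○ open, literals {p2=0, p4=0, p5=0}.
          branch 1.1.2 (add not not p2, p4):
            × closes — contains both p2 and not p2.
      branch 1.2 (add not (p1 and (not p2 and p4))):
        not (p1 and (not p2 and p4)): β-rule — branch into not p1  //  not (not p2 and p4).
          branch 1.2.1 (add not p1):
            ○ open, literals {p1=0, p2=0, p5=0}.
          branch 1.2.2 (add not (not p2 and p4)):
            not (not p2 and p4): β-rule — branch into not not p2  //  not p4.
              branch 1.2.2.1 (add not not p2):
                × closes — contains both p2 and not p2.
              branch 1.2.2.2 (add not p4):
                ○ open, literals {p2=0, p4=0, p5=0}.
  branch 2 (add not not p5, ((not p2 iff p4) and (p1 and (not p2 and p4)))):
    ((not p2 iff p4) and (p1 and (not p2 and p4))): α-rule — add (not p2 iff p4), (p1 and (not p2 and p4)).
    (p1 and (not p2 and p4)): α-rule — add p1, (not p2 and p4).
    (not p2 and p4): α-rule — add not p2, p4.
    (not p2 iff p4): β-rule — branch into not p2, p4  //  not not p2, not p4.
      branch 2.1 (add not p2, p4):
        ○ open, literals {p1=1, p2=0, p4=1, p5=1}.
      branch 2.2 (add not not p2, not p4):
        × closes — contains both p2 and not p2.
3 branches closed, 4 open.
An open branch gives a countermodel: p2=0, p4=0, p5=0 (unmentioned atoms arbitrary); under it the original formula is false.

Not valid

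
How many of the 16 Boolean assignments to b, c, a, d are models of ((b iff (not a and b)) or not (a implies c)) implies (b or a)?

Initial set: {(((b iff (not a and b)) or not (a implies c)) implies (b or a))}.
(((b iff (not a and b)) or not (a implies c)) implies (b or a)): β-rule — branch into not ((b iff (not a and b)) or not (a implies c))  //  (b or a).
  branch 1 (add not ((b iff (not a and b)) or not (a implies c))):
    not ((b iff (not a and b)) or not (a implies c)): α-rule — add not (b iff (not a and b)), not not (a implies c).
    not (b iff (not a and b)): β-rule — branch into b, not (not a and b)  //  not b, (not a and b).
      branch 1.1 (add b, not (not a and b)):
        not not (a implies c): β-rule — branch into not a  //  c.
          branch 1.1.1 (add not a):
            not (not a and b): β-rule — branch into not not a  //  not b.
              branch 1.1.1.1 (add not not a):
                × closes — contains both a and not a.
              branch 1.1.1.2 (add not b):
                × closes — contains both b and not b.
          branch 1.1.2 (add c):
            not (not a and b): β-rule — branch into not not a  //  not b.
              branch 1.1.2.1 (add not not a):
                ○ open, literals {a=1, b=1, c=1}.
              branch 1.1.2.2 (add not b):
                × closes — contains both b and not b.
      branch 1.2 (add not b, (not a and b)):
        (not a and b): α-rule — add not a, b.
        × closes — contains both b and not b.
  branch 2 (add (b or a)):
    (b or a): β-rule — branch into b  //  a.
      branch 2.1 (add b):
        ○ open, literals {b=1}.
      branch 2.2 (add a):
        ○ open, literals {a=1}.
4 branches closed, 3 open.
Each open branch fixes some atoms; the unmentioned ones are free. Counting distinct full assignments: branch {a=1, b=1, c=1} (d) contributes 2 new; branch {b=1} (c, a, d) contributes 6 new; branch {a=1} (b, c, d) contributes 4 new. Total: 12.

12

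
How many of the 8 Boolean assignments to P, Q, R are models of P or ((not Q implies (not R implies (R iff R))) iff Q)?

Initial set: {(P or ((not Q implies (not R implies (R iff R))) iff Q))}.
(P or ((not Q implies (not R implies (R iff R))) iff Q)): β-rule — branch into P  //  ((not Q implies (not R implies (R iff R))) iff Q).
  branch 1 (add P):
    ○ open, literals {P=true}.
  branch 2 (add ((not Q implies (not R implies (R iff R))) iff Q)):
    ((not Q implies (not R implies (R iff R))) iff Q): β-rule — branch into (not Q implies (not R implies (R iff R))), Q  //  not (not Q implies (not R implies (R iff R))), not Q.
      branch 2.1 (add (not Q implies (not R implies (R iff R))), Q):
        (not Q implies (not R implies (R iff R))): β-rule — branch into not not Q  //  (not R implies (R iff R)).
          branch 2.1.1 (add not not Q):
            ○ open, literals {Q=true}.
          branch 2.1.2 (add (not R implies (R iff R))):
            (not R implies (R iff R)): β-rule — branch into not not R  //  (R iff R).
              branch 2.1.2.1 (add not not R):
                ○ open, literals {Q=true, R=true}.
              branch 2.1.2.2 (add (R iff R)):
                (R iff R): β-rule — branch into R, R  //  not R, not R.
                  branch 2.1.2.2.1 (add R, R):
                    ○ open, literals {Q=true, R=true}.
                  branch 2.1.2.2.2 (add not R, not R):
                    ○ open, literals {Q=true, R=false}.
      branch 2.2 (add not (not Q implies (not R implies (R iff R))), not Q):
        not (not Q implies (not R implies (R iff R))): α-rule — add not Q, not (not R implies (R iff R)).
        not (not R implies (R iff R)): α-rule — add not R, not (R iff R).
        not (R iff R): β-rule — branch into R, not R  //  not R, R.
          branch 2.2.1 (add R, not R):
            × closes — contains both R and not R.
          branch 2.2.2 (add not R, R):
            × closes — contains both R and not R.
2 branches closed, 5 open.
Each open branch fixes some atoms; the unmentioned ones are free. Counting distinct full assignments: branch {P=true} (Q, R) contributes 4 new; branch {Q=true} (P, R) contributes 2 new; branch {Q=true, R=true} (P) contributes 0 new; branch {Q=true, R=true} (P) contributes 0 new; branch {Q=true, R=false} (P) contributes 0 new. Total: 6.

6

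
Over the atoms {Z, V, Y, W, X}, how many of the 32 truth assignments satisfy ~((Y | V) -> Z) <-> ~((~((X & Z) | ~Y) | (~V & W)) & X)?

11

Initial set: {(~((Y | V) -> Z) <-> ~((~((X & Z) | ~Y) | (~V & W)) & X))}.
(~((Y | V) -> Z) <-> ~((~((X & Z) | ~Y) | (~V & W)) & X)): β-rule — branch into ~((Y | V) -> Z), ~((~((X & Z) | ~Y) | (~V & W)) & X)  //  ~~((Y | V) -> Z), ~~((~((X & Z) | ~Y) | (~V & W)) & X).
  branch 1 (add ~((Y | V) -> Z), ~((~((X & Z) | ~Y) | (~V & W)) & X)):
    ~((Y | V) -> Z): α-rule — add (Y | V), ~Z.
    ~((~((X & Z) | ~Y) | (~V & W)) & X): β-rule — branch into ~(~((X & Z) | ~Y) | (~V & W))  //  ~X.
      branch 1.1 (add ~(~((X & Z) | ~Y) | (~V & W))):
        ~(~((X & Z) | ~Y) | (~V & W)): α-rule — add ~~((X & Z) | ~Y), ~(~V & W).
        (Y | V): β-rule — branch into Y  //  V.
          branch 1.1.1 (add Y):
            ~~((X & Z) | ~Y): β-rule — branch into (X & Z)  //  ~Y.
              branch 1.1.1.1 (add (X & Z)):
                (X & Z): α-rule — add X, Z.
                × closes — contains both Z and ~Z.
              branch 1.1.1.2 (add ~Y):
                × closes — contains both Y and ~Y.
          branch 1.1.2 (add V):
            ~~((X & Z) | ~Y): β-rule — branch into (X & Z)  //  ~Y.
              branch 1.1.2.1 (add (X & Z)):
                (X & Z): α-rule — add X, Z.
                × closes — contains both Z and ~Z.
              branch 1.1.2.2 (add ~Y):
                ~(~V & W): β-rule — branch into ~~V  //  ~W.
                  branch 1.1.2.2.1 (add ~~V):
                    ○ open, literals {V=T, Y=F, Z=F}.
                  branch 1.1.2.2.2 (add ~W):
                    ○ open, literals {V=T, W=F, Y=F, Z=F}.
      branch 1.2 (add ~X):
        (Y | V): β-rule — branch into Y  //  V.
          branch 1.2.1 (add Y):
            ○ open, literals {X=F, Y=T, Z=F}.
          branch 1.2.2 (add V):
            ○ open, literals {V=T, X=F, Z=F}.
  branch 2 (add ~~((Y | V) -> Z), ~~((~((X & Z) | ~Y) | (~V & W)) & X)):
    ~~((~((X & Z) | ~Y) | (~V & W)) & X): α-rule — add (~((X & Z) | ~Y) | (~V & W)), X.
    ~~((Y | V) -> Z): β-rule — branch into ~(Y | V)  //  Z.
      branch 2.1 (add ~(Y | V)):
        ~(Y | V): α-rule — add ~Y, ~V.
        (~((X & Z) | ~Y) | (~V & W)): β-rule — branch into ~((X & Z) | ~Y)  //  (~V & W).
          branch 2.1.1 (add ~((X & Z) | ~Y)):
            ~((X & Z) | ~Y): α-rule — add ~(X & Z), ~~Y.
            × closes — contains both Y and ~Y.
          branch 2.1.2 (add (~V & W)):
            (~V & W): α-rule — add ~V, W.
            ○ open, literals {V=F, W=T, X=T, Y=F}.
      branch 2.2 (add Z):
        (~((X & Z) | ~Y) | (~V & W)): β-rule — branch into ~((X & Z) | ~Y)  //  (~V & W).
          branch 2.2.1 (add ~((X & Z) | ~Y)):
            ~((X & Z) | ~Y): α-rule — add ~(X & Z), ~~Y.
            ~(X & Z): β-rule — branch into ~X  //  ~Z.
              branch 2.2.1.1 (add ~X):
                × closes — contains both X and ~X.
              branch 2.2.1.2 (add ~Z):
                × closes — contains both Z and ~Z.
          branch 2.2.2 (add (~V & W)):
            (~V & W): α-rule — add ~V, W.
            ○ open, literals {V=F, W=T, X=T, Z=T}.
6 branches closed, 6 open.
Each open branch fixes some atoms; the unmentioned ones are free. Counting distinct full assignments: branch {V=T, Y=F, Z=F} (W, X) contributes 4 new; branch {V=T, W=F, Y=F, Z=F} (X) contributes 0 new; branch {X=F, Y=T, Z=F} (V, W) contributes 4 new; branch {V=T, X=F, Z=F} (Y, W) contributes 0 new; branch {V=F, W=T, X=T, Y=F} (Z) contributes 2 new; branch {V=F, W=T, X=T, Z=T} (Y) contributes 1 new. Total: 11.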